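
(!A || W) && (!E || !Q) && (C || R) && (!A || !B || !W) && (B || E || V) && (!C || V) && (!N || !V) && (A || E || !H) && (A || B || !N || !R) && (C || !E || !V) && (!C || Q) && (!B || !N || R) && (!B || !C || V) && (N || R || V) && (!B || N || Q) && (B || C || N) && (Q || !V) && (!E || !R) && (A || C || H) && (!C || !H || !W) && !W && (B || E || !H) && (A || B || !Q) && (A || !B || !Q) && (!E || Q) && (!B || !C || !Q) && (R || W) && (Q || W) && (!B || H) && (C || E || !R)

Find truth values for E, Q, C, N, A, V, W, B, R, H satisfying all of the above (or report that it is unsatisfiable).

Case B = True:
  (!W) forces W = False.
  (!A || W) forces A = False.
  (A || !B || !Q) forces Q = False.
  Clause (Q || W) is falsified — contradiction.
Case B = False:
  (!W) forces W = False.
  (!A || W) forces A = False.
  (A || B || !Q) forces Q = False.
  Clause (Q || W) is falsified — contradiction.
Both cases fail, so the formula is unsatisfiable.

Unsatisfiable — no assignment works.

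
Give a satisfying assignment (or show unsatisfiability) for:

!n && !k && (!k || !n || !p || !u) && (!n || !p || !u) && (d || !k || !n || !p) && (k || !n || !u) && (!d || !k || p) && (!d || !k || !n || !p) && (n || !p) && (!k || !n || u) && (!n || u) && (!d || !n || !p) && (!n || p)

u = False, k = False, n = False, p = False, d = True

Unit clause (!n) forces n = False.
Unit clause (!k) forces k = False.
In (n || !p) only !p is left, so p = False.
Set u = False.
Set d = True.
All clauses satisfied.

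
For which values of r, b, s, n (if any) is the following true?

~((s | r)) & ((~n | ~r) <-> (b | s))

r = False, b = True, s = False, n = False

  ~((s | r)) = True
    s | r = False
  (~n | ~r) <-> (b | s) = True
    ~n | ~r = True
      ~n = True
      ~r = True
    b | s = True
Both conjuncts True, so the formula holds.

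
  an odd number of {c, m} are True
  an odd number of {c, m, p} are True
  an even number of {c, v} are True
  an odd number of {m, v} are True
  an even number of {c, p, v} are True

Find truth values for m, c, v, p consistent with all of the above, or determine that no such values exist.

m = False, c = True, v = True, p = False

{c, m}: 1 true → odd ✓
{c, m, p}: 1 true → odd ✓
{c, v}: 2 true → even ✓
{m, v}: 1 true → odd ✓
{c, p, v}: 2 true → even ✓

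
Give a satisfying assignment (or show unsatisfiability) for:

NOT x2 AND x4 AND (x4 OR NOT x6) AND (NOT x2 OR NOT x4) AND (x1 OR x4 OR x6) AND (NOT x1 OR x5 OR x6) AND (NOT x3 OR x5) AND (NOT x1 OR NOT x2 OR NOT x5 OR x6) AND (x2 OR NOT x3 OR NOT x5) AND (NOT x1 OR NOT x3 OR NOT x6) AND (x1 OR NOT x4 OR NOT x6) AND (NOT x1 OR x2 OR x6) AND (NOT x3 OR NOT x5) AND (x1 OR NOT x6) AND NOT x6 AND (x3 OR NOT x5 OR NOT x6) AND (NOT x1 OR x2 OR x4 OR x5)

x1 = False; x2 = False; x3 = False; x4 = True; x5 = False; x6 = False

Unit clause (NOT x2) forces x2 = False.
Unit clause (x4) forces x4 = True.
Unit clause (NOT x6) forces x6 = False.
In (NOT x1 OR x2 OR x6) only NOT x1 is left, so x1 = False.
Set x3 = False.
Set x5 = False.
All clauses satisfied.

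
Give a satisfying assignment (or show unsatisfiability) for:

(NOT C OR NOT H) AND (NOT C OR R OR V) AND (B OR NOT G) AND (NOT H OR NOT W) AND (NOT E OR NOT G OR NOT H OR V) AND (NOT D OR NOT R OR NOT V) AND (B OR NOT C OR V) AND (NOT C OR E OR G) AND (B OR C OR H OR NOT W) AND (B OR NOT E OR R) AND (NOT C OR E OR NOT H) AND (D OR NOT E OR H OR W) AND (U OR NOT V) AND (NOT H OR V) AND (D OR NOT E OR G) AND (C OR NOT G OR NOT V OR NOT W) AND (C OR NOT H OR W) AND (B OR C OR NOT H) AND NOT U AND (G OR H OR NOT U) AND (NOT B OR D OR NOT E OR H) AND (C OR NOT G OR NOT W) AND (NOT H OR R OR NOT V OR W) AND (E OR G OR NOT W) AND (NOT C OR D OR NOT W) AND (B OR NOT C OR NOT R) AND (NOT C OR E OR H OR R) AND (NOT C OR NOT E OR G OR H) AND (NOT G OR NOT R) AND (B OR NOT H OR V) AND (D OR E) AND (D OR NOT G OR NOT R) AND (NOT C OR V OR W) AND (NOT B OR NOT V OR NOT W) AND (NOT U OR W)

Unit clause (NOT U) forces U = False.
In (U OR NOT V) only NOT V is left, so V = False.
In (NOT H OR V) only NOT H is left, so H = False.
Set E = False.
  then (D OR E) forces D = True.
Set W = False.
  then (NOT C OR V OR W) forces C = False.
Set B = True.
Set R = False.
Set G = True.
All clauses satisfied.

E=F, W=F, B=T, C=F, D=T, V=F, H=F, R=F, G=T, U=F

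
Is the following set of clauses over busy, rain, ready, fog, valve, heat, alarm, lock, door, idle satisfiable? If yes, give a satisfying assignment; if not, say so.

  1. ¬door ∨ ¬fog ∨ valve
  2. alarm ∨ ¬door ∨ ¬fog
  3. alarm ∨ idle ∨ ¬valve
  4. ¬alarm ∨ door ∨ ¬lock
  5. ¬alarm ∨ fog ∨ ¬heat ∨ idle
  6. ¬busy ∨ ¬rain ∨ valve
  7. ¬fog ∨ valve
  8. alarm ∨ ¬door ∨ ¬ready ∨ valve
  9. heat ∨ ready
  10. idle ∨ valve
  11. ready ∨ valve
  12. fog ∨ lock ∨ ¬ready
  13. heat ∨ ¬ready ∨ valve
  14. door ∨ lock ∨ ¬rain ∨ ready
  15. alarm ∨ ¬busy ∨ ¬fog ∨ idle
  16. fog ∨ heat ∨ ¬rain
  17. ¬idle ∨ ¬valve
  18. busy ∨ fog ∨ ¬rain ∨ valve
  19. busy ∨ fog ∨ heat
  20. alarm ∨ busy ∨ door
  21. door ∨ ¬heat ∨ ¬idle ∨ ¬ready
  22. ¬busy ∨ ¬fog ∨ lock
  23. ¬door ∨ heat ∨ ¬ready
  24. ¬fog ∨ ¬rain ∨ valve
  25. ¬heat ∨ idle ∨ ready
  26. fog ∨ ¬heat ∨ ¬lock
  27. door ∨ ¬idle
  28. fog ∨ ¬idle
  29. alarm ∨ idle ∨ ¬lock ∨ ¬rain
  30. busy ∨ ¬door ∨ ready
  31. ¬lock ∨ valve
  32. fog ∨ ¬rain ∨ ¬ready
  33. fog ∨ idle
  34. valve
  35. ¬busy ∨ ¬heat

busy = False, rain = True, ready = True, fog = True, valve = True, heat = True, alarm = True, lock = True, door = True, idle = False

Unit clause (valve) forces valve = True.
In (¬idle ∨ ¬valve) only ¬idle is left, so idle = False.
In (fog ∨ idle) only fog is left, so fog = True.
In (alarm ∨ idle ∨ ¬valve) only alarm is left, so alarm = True.
Try busy = True:
  (¬busy ∨ ¬fog ∨ lock) forces lock = True.
  (¬alarm ∨ door ∨ ¬lock) forces door = True.
  (¬busy ∨ ¬heat) forces heat = False.
  (heat ∨ ready) forces ready = True.
  clause (¬door ∨ heat ∨ ¬ready) is falsified — backtrack.
So busy = False.
Set rain = True.
Set ready = True.
Set heat = True.
Set lock = True.
  then (¬alarm ∨ door ∨ ¬lock) forces door = True.
All clauses satisfied.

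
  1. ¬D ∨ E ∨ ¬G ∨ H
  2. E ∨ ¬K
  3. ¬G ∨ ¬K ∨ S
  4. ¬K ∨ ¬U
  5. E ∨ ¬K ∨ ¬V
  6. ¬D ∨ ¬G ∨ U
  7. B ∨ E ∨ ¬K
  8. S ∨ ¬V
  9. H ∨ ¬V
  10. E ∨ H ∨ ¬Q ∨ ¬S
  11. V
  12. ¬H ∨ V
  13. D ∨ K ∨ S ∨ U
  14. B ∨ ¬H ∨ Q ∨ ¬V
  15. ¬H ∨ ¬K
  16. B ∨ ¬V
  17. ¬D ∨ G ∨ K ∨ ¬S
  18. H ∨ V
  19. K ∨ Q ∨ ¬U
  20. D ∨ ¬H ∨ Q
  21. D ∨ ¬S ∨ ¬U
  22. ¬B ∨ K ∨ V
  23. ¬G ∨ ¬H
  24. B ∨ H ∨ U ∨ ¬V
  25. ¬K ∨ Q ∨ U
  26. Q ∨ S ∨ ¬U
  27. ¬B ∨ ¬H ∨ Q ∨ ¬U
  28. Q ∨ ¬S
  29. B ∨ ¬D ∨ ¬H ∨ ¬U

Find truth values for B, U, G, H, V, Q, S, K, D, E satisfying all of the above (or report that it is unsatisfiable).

Unit clause (V) forces V = True.
In (B ∨ ¬V) only B is left, so B = True.
In (S ∨ ¬V) only S is left, so S = True.
In (H ∨ ¬V) only H is left, so H = True.
In (¬H ∨ ¬K) only ¬K is left, so K = False.
In (¬G ∨ ¬H) only ¬G is left, so G = False.
In (Q ∨ ¬S) only Q is left, so Q = True.
In (¬D ∨ G ∨ K ∨ ¬S) only ¬D is left, so D = False.
In (D ∨ ¬S ∨ ¬U) only ¬U is left, so U = False.
Set E = False.
All clauses satisfied.

B: True; U: False; G: False; H: True; V: True; Q: True; S: True; K: False; D: False; E: False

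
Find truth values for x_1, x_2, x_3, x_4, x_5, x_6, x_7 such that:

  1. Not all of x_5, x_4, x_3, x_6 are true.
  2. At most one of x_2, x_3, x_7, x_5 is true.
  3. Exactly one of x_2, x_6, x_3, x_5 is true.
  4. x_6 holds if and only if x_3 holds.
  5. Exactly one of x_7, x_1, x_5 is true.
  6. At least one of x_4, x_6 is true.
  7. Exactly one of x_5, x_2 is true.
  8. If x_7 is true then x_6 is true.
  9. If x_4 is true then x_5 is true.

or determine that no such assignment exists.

x_1 = False, x_2 = False, x_3 = False, x_4 = True, x_5 = True, x_6 = False, x_7 = False

  (1) {x_5, x_4, x_3, x_6}: 2/4 true — not all ✓
  (2) {x_2, x_3, x_7, x_5}: 1 true — at most one ✓
  (3) {x_2, x_6, x_3, x_5}: 1 true — exactly one ✓
  (4) x_6=F, x_3=F — same ✓
  (5) {x_7, x_1, x_5}: 1 true — exactly one ✓
  (6) {x_4, x_6}: 1 true — at least one ✓
  (7) {x_5, x_2}: 1 true — exactly one ✓
  (8) x_7=F ⇒ x_6: vacuous ✓
  (9) x_4=T ⇒ x_5: T ✓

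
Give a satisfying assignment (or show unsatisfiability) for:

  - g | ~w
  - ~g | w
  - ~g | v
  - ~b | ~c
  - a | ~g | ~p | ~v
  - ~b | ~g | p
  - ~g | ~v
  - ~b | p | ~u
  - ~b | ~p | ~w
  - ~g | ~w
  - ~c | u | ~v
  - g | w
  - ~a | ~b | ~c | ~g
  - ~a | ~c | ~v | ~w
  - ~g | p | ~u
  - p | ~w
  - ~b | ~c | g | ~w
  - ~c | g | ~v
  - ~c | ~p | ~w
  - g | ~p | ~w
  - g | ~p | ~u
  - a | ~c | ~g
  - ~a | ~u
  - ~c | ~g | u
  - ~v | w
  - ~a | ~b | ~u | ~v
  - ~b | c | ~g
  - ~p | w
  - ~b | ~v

Case g = True:
  (~g | w) forces w = True.
  Clause (~g | ~w) is falsified — contradiction.
Case g = False:
  (g | ~w) forces w = False.
  Clause (g | w) is falsified — contradiction.
Both cases fail, so the formula is unsatisfiable.

UNSATISFIABLE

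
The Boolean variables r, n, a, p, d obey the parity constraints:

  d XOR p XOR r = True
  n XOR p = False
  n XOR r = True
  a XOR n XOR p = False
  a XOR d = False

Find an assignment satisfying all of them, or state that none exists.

r=T, n=F, a=F, p=F, d=F

d XOR p XOR r = F XOR F XOR T = True ✓
n XOR p = F XOR F = False ✓
n XOR r = F XOR T = True ✓
a XOR n XOR p = F XOR F XOR F = False ✓
a XOR d = F XOR F = False ✓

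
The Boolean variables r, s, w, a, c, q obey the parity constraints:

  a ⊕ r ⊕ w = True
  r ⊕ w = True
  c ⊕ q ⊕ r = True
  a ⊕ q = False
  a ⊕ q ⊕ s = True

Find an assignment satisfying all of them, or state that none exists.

r=F, s=T, w=T, a=F, c=T, q=F

a ⊕ r ⊕ w = F ⊕ F ⊕ T = True ✓
r ⊕ w = F ⊕ T = True ✓
c ⊕ q ⊕ r = T ⊕ F ⊕ F = True ✓
a ⊕ q = F ⊕ F = False ✓
a ⊕ q ⊕ s = F ⊕ F ⊕ T = True ✓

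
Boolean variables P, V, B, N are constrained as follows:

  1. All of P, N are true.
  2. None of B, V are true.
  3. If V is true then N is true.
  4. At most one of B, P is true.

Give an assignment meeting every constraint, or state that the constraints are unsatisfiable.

P: True, V: False, B: False, N: True

  (1) {P, N}: all 2 true ✓
  (2) {B, V}: 0 true — none ✓
  (3) V=F ⇒ N: vacuous ✓
  (4) {B, P}: 1 true — at most one ✓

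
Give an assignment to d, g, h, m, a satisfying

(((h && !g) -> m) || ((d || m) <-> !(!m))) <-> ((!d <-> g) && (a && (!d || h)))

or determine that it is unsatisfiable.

d = False, g = True, h = False, m = False, a = True

  (((h && !g) -> m) || ((d || m) <-> !(!m))) <-> ((!d <-> g) && (a && (!d || h))) = True
    ((h && !g) -> m) || ((d || m) <-> !(!m)) = True
      (h && !g) -> m = True
        h && !g = False
          !g = False
      (d || m) <-> !(!m) = True
        d || m = False
        !(!m) = False
          !m = True
    (!d <-> g) && (a && (!d || h)) = True
      !d <-> g = True
        !d = True
      a && (!d || h) = True
        !d || h = True
          !d = True
The formula evaluates to True.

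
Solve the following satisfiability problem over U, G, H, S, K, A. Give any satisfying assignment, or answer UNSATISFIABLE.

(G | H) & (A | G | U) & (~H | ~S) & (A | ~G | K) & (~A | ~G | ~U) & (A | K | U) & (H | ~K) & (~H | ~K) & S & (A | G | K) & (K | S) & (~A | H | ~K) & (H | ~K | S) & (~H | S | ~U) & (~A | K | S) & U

Case U = True:
  (S) forces S = True.
  (~H | ~S) forces H = False.
  (G | H) forces G = True.
  (~A | ~G | ~U) forces A = False.
  (A | ~G | K) forces K = True.
  Clause (H | ~K) is falsified — contradiction.
Case U = False:
  Clause (U) is falsified — contradiction.
Both cases fail, so the formula is unsatisfiable.

The formula is unsatisfiable.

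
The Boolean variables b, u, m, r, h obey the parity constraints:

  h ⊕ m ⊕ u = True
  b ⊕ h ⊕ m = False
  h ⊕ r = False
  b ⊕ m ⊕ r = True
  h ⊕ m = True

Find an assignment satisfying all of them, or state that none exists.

The formula is unsatisfiable.

Adding constraints 2, 3, 4 mod 2: every variable appears an even number of times on the left, so the left side is 0.
But the right sides sum to 1 (mod 2). 0 ≠ 1 — the system is inconsistent.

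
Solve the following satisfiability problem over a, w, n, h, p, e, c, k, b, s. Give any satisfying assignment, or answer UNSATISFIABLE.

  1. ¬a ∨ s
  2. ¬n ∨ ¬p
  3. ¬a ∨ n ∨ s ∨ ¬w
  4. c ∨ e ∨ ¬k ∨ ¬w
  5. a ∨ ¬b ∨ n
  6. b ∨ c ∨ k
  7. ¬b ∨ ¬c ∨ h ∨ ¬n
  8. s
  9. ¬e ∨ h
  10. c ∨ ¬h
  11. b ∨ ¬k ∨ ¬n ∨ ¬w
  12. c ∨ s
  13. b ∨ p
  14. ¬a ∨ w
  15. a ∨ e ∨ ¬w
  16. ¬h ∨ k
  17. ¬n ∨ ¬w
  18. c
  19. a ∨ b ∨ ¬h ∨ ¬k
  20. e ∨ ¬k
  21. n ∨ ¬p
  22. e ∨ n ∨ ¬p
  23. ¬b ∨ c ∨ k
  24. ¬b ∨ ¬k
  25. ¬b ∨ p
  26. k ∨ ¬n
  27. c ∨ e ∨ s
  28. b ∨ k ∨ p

Case p = True:
  (¬n ∨ ¬p) forces n = False.
  Clause (n ∨ ¬p) is falsified — contradiction.
Case p = False:
  (s) forces s = True.
  (b ∨ p) forces b = True.
  Clause (¬b ∨ p) is falsified — contradiction.
Both cases fail, so the formula is unsatisfiable.

Unsatisfiable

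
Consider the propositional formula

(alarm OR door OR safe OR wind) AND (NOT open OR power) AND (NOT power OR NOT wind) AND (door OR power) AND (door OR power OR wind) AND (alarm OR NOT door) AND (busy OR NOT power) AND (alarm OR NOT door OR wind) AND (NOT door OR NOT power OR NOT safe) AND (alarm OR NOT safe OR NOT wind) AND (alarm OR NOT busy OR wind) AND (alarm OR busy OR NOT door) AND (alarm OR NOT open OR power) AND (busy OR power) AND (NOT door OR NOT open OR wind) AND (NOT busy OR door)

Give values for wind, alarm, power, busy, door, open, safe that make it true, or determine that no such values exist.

Set wind = False.
Try alarm = False:
  (alarm OR NOT door) forces door = False.
  (alarm OR door OR safe OR wind) forces safe = True.
  (door OR power) forces power = True.
  (busy OR NOT power) forces busy = True.
  clause (alarm OR NOT busy OR wind) is falsified — backtrack.
So alarm = True.
Set power = True.
  then (busy OR NOT power) forces busy = True.
  then (NOT busy OR door) forces door = True.
  then (NOT door OR NOT power OR NOT safe) forces safe = False.
  then (NOT door OR NOT open OR wind) forces open = False.
All clauses satisfied.

wind=F; alarm=T; power=T; busy=T; door=T; open=F; safe=F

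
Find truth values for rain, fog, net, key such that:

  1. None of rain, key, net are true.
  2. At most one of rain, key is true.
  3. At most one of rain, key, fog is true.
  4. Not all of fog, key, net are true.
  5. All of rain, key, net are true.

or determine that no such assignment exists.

Case rain = True:
  Constraint (1) is violated (rain=T) — contradiction.
Case rain = False:
  Constraint (5) is violated (rain=F) — contradiction.
Both cases fail — unsatisfiable.

No satisfying assignment exists.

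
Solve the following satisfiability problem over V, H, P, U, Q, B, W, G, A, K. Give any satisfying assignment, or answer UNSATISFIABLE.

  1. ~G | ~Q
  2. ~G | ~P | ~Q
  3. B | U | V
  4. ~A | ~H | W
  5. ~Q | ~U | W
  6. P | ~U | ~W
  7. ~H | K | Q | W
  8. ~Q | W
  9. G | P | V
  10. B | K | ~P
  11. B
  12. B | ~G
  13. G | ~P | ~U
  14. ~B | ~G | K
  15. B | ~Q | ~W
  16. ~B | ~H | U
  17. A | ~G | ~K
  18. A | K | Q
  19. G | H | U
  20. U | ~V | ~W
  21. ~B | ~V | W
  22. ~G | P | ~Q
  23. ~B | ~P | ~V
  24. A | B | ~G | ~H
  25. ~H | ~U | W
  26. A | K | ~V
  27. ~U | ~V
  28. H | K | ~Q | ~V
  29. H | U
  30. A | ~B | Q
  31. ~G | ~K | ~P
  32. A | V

V: False, H: False, P: False, U: True, Q: False, B: True, W: False, G: True, A: True, K: True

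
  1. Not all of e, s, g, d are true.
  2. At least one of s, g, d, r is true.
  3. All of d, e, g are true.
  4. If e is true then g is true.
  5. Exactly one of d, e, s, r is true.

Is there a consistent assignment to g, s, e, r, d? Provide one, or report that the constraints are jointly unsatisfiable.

Unsatisfiable — no assignment works.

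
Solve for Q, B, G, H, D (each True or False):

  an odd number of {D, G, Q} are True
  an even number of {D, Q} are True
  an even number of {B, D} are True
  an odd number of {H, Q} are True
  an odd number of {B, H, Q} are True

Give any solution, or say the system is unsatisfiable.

Q: False; B: False; G: True; H: True; D: False

{D, G, Q}: 1 true → odd ✓
{D, Q}: 0 true → even ✓
{B, D}: 0 true → even ✓
{H, Q}: 1 true → odd ✓
{B, H, Q}: 1 true → odd ✓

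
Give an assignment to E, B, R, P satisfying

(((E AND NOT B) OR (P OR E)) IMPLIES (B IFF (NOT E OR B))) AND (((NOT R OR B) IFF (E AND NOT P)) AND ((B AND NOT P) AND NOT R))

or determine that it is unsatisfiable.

E: True, B: True, R: False, P: False

  ((E AND NOT B) OR (P OR E)) IMPLIES (B IFF (NOT E OR B)) = True
    (E AND NOT B) OR (P OR E) = True
      E AND NOT B = False
        NOT B = False
      P OR E = True
    B IFF (NOT E OR B) = True
      NOT E OR B = True
        NOT E = False
  ((NOT R OR B) IFF (E AND NOT P)) AND ((B AND NOT P) AND NOT R) = True
    (NOT R OR B) IFF (E AND NOT P) = True
      NOT R OR B = True
        NOT R = True
      E AND NOT P = True
        NOT P = True
    (B AND NOT P) AND NOT R = True
      B AND NOT P = True
        NOT P = True
      NOT R = True
Both conjuncts True, so the formula holds.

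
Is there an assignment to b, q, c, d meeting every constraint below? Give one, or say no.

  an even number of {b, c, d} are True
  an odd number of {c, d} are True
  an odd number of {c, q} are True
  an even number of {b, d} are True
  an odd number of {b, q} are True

No satisfying assignment exists.

Adding constraints 2, 3, 4, 5 mod 2: every variable appears an even number of times on the left, so the left side is 0.
But the right sides sum to 1 (mod 2). 0 ≠ 1 — the system is inconsistent.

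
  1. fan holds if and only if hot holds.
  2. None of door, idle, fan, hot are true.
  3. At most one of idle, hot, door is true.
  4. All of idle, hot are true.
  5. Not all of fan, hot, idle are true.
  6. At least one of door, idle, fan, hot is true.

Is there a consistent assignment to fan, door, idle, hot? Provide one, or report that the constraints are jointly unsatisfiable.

UNSATISFIABLE

Case idle = True:
  Constraint (2) is violated (idle=T) — contradiction.
Case idle = False:
  Constraint (4) is violated (idle=F) — contradiction.
Both cases fail — unsatisfiable.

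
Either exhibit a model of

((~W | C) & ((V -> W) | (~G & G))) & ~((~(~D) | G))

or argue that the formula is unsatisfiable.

V = False, D = False, W = False, C = False, G = False

  (~W | C) & ((V -> W) | (~G & G)) = True
    ~W | C = True
      ~W = True
    (V -> W) | (~G & G) = True
      V -> W = True
      ~G & G = False
        ~G = True
  ~((~(~D) | G)) = True
    ~(~D) | G = False
      ~(~D) = False
        ~D = True
Both conjuncts True, so the formula holds.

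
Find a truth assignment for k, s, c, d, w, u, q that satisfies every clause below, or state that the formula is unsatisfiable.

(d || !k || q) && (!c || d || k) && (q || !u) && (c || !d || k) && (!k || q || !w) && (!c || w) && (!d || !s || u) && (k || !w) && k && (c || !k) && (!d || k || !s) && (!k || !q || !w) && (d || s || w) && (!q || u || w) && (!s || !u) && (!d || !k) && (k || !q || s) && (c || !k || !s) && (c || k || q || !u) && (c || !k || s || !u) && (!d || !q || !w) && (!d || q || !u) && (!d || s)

Unsatisfiable — no assignment works.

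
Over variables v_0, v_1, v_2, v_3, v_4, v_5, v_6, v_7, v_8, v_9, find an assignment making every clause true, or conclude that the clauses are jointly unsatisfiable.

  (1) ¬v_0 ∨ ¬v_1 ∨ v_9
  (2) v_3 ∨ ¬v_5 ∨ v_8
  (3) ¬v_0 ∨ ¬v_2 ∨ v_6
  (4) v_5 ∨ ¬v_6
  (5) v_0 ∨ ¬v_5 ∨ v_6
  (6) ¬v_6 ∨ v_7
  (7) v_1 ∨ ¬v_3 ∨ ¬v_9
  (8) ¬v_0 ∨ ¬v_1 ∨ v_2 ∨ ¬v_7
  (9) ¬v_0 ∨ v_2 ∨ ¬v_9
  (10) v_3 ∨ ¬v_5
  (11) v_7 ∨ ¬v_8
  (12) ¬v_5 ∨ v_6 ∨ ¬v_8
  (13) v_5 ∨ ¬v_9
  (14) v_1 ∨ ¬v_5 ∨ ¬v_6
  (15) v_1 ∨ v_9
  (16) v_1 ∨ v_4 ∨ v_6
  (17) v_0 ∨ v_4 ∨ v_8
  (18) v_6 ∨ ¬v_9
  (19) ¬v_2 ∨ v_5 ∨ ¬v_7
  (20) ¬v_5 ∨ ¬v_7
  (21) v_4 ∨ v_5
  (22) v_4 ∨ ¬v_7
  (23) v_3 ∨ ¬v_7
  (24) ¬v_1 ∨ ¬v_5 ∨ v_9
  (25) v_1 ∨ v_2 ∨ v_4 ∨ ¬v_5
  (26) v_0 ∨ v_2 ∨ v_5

Set v_0 = False.
Try v_1 = False:
  (v_1 ∨ v_9) forces v_9 = True.
  (v_1 ∨ ¬v_3 ∨ ¬v_9) forces v_3 = False.
  (v_3 ∨ ¬v_5) forces v_5 = False.
  clause (v_5 ∨ ¬v_9) is falsified — backtrack.
So v_1 = True.
Set v_2 = True.
Set v_3 = False.
  then (v_3 ∨ ¬v_5) forces v_5 = False.
  then (v_5 ∨ ¬v_9) forces v_9 = False.
  then (¬v_2 ∨ v_5 ∨ ¬v_7) forces v_7 = False.
  then (v_4 ∨ v_5) forces v_4 = True.
  then (v_5 ∨ ¬v_6) forces v_6 = False.
  then (v_7 ∨ ¬v_8) forces v_8 = False.
All clauses satisfied.

v_0: False; v_1: True; v_2: True; v_3: False; v_4: True; v_5: False; v_6: False; v_7: False; v_8: False; v_9: False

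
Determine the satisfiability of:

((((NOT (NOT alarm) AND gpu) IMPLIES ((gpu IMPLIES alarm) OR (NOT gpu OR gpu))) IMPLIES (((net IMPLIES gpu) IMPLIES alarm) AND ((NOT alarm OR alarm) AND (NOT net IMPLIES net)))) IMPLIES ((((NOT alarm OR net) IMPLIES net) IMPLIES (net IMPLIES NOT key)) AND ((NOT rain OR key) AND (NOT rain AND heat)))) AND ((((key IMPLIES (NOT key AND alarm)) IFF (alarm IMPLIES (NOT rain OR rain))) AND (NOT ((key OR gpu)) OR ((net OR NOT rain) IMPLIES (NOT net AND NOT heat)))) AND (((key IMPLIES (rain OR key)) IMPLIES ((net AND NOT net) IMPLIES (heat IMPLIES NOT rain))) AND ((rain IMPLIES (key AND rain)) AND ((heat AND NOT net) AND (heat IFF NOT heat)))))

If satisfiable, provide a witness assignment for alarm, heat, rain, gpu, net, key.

Unsatisfiable

The conjunct heat IFF NOT heat is unsatisfiable on its own:
  heat=F: evaluates to False.
  heat=T: evaluates to False.
So the whole conjunction is unsatisfiable.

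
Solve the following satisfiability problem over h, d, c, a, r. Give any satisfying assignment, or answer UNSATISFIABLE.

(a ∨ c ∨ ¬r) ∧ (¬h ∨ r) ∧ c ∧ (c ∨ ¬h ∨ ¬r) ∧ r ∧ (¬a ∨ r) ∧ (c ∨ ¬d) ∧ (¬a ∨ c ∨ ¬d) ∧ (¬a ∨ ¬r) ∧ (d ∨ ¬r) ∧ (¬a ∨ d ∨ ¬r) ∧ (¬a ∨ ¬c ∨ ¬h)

h = False, d = True, c = True, a = False, r = True

Unit clause (c) forces c = True.
Unit clause (r) forces r = True.
In (¬a ∨ ¬r) only ¬a is left, so a = False.
In (d ∨ ¬r) only d is left, so d = True.
Set h = False.
All clauses satisfied.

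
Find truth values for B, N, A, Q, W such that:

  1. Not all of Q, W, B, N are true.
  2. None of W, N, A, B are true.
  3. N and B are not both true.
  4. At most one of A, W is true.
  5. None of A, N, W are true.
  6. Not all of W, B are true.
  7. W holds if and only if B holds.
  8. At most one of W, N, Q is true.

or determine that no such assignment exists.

B = False; N = False; A = False; Q = False; W = False

  (1) {Q, W, B, N}: 0/4 true — not all ✓
  (2) {W, N, A, B}: 0 true — none ✓
  (3) N=F, B=F — not both ✓
  (4) {A, W}: 0 true — at most one ✓
  (5) {A, N, W}: 0 true — none ✓
  (6) {W, B}: 0/2 true — not all ✓
  (7) W=F, B=F — same ✓
  (8) {W, N, Q}: 0 true — at most one ✓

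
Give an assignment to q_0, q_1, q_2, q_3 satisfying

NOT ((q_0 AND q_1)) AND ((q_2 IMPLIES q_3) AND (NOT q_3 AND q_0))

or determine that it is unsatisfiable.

q_0 = True, q_1 = False, q_2 = False, q_3 = False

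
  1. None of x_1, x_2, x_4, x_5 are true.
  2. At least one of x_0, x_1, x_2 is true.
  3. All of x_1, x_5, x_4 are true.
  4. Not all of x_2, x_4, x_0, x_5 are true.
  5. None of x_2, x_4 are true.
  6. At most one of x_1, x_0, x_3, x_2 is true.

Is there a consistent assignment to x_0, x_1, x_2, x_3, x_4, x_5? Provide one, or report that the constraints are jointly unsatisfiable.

Case x_1 = True:
  Constraint (1) is violated (x_1=T) — contradiction.
Case x_1 = False:
  Constraint (3) is violated (x_1=F) — contradiction.
Both cases fail — unsatisfiable.

The formula is unsatisfiable.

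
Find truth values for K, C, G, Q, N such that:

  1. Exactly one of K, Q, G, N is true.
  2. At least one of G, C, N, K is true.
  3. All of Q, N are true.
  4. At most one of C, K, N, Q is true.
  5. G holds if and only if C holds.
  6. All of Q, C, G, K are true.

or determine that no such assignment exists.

Unsatisfiable

Case C = True:
  (3) forces Q = True.
  Constraint (4) is violated (C=T, Q=T) — contradiction.
Case C = False:
  Constraint (6) is violated (C=F) — contradiction.
Both cases fail — unsatisfiable.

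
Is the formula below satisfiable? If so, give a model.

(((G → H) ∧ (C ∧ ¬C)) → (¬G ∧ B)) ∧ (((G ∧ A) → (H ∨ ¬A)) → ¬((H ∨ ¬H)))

H=F, G=T, C=T, B=F, A=T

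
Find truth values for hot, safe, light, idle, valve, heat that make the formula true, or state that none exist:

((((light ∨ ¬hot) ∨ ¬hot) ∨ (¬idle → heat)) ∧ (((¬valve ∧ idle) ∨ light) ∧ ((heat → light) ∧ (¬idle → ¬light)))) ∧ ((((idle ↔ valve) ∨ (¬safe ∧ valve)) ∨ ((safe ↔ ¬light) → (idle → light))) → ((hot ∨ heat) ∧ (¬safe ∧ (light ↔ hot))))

hot = True, safe = False, light = True, idle = True, valve = True, heat = True

  (((light ∨ ¬hot) ∨ ¬hot) ∨ (¬idle → heat)) ∧ (((¬valve ∧ idle) ∨ light) ∧ ((heat → light) ∧ (¬idle → ¬light))) = True
    ((light ∨ ¬hot) ∨ ¬hot) ∨ (¬idle → heat) = True
      (light ∨ ¬hot) ∨ ¬hot = True
        light ∨ ¬hot = True
          ¬hot = False
        ¬hot = False
      ¬idle → heat = True
        ¬idle = False
    ((¬valve ∧ idle) ∨ light) ∧ ((heat → light) ∧ (¬idle → ¬light)) = True
      (¬valve ∧ idle) ∨ light = True
        ¬valve ∧ idle = False
          ¬valve = False
      (heat → light) ∧ (¬idle → ¬light) = True
        heat → light = True
        ¬idle → ¬light = True
          ¬idle = False
          ¬light = False
  (((idle ↔ valve) ∨ (¬safe ∧ valve)) ∨ ((safe ↔ ¬light) → (idle → light))) → ((hot ∨ heat) ∧ (¬safe ∧ (light ↔ hot))) = True
    ((idle ↔ valve) ∨ (¬safe ∧ valve)) ∨ ((safe ↔ ¬light) → (idle → light)) = True
      (idle ↔ valve) ∨ (¬safe ∧ valve) = True
        idle ↔ valve = True
        ¬safe ∧ valve = True
          ¬safe = True
      (safe ↔ ¬light) → (idle → light) = True
        safe ↔ ¬light = True
          ¬light = False
        idle → light = True
    (hot ∨ heat) ∧ (¬safe ∧ (light ↔ hot)) = True
      hot ∨ heat = True
      ¬safe ∧ (light ↔ hot) = True
        ¬safe = True
        light ↔ hot = True
Both conjuncts True, so the formula holds.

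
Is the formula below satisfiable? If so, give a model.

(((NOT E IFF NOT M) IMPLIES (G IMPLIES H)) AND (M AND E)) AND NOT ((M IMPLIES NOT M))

E = True, H = True, M = True, G = True

  ((NOT E IFF NOT M) IMPLIES (G IMPLIES H)) AND (M AND E) = True
    (NOT E IFF NOT M) IMPLIES (G IMPLIES H) = True
      NOT E IFF NOT M = True
        NOT E = False
        NOT M = False
      G IMPLIES H = True
    M AND E = True
  NOT ((M IMPLIES NOT M)) = True
    M IMPLIES NOT M = False
      NOT M = False
Both conjuncts True, so the formula holds.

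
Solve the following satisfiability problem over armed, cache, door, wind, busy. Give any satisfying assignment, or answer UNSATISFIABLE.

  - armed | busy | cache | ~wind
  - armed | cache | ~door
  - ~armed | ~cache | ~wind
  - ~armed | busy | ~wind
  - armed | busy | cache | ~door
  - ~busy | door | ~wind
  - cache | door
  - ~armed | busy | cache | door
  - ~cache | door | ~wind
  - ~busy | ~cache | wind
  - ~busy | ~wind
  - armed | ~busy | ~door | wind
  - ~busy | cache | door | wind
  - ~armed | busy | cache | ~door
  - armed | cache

Set armed = True.
Set cache = True.
  then (~armed | ~cache | ~wind) forces wind = False.
  then (~busy | ~cache | wind) forces busy = False.
Set door = False.
All clauses satisfied.

armed = True, cache = True, door = False, wind = False, busy = False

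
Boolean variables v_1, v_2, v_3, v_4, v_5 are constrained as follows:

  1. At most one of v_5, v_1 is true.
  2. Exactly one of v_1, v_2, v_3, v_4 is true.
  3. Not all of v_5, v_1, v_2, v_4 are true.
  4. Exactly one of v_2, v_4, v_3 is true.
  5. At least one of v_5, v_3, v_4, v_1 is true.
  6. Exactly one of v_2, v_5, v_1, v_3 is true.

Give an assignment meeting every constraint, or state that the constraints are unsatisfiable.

v_1=F; v_2=F; v_3=F; v_4=T; v_5=T

  (1) {v_5, v_1}: 1 true — at most one ✓
  (2) {v_1, v_2, v_3, v_4}: 1 true — exactly one ✓
  (3) {v_5, v_1, v_2, v_4}: 2/4 true — not all ✓
  (4) {v_2, v_4, v_3}: 1 true — exactly one ✓
  (5) {v_5, v_3, v_4, v_1}: 2 true — at least one ✓
  (6) {v_2, v_5, v_1, v_3}: 1 true — exactly one ✓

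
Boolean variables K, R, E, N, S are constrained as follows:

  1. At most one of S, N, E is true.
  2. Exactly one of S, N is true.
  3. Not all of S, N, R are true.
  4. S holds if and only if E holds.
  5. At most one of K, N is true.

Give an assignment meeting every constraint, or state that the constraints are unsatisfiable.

K=F; R=F; E=F; N=T; S=F

  (1) {S, N, E}: 1 true — at most one ✓
  (2) {S, N}: 1 true — exactly one ✓
  (3) {S, N, R}: 1/3 true — not all ✓
  (4) S=F, E=F — same ✓
  (5) {K, N}: 1 true — at most one ✓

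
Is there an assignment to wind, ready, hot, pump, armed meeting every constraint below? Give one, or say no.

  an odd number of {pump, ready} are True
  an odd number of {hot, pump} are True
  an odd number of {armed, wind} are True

wind=T, ready=F, hot=F, pump=T, armed=F

{pump, ready}: 1 true → odd ✓
{hot, pump}: 1 true → odd ✓
{armed, wind}: 1 true → odd ✓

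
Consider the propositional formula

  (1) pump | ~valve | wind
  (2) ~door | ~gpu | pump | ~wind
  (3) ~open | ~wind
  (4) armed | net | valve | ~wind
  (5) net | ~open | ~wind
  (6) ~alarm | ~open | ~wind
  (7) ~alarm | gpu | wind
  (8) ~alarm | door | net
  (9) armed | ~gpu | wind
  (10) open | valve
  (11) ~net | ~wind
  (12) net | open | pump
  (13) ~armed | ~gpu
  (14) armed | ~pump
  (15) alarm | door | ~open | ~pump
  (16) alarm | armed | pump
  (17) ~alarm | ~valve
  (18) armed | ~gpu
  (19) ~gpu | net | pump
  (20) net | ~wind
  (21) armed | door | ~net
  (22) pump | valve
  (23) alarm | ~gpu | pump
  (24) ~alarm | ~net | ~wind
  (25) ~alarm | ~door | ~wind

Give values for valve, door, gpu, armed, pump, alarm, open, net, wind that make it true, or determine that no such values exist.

valve = True, door = False, gpu = False, armed = True, pump = True, alarm = False, open = False, net = True, wind = False

Set valve = True.
  then (~alarm | ~valve) forces alarm = False.
Set door = False.
Try gpu = True:
  (~armed | ~gpu) forces armed = False.
  clause (armed | ~gpu) is falsified — backtrack.
So gpu = False.
Set armed = True.
Set pump = True.
  then (alarm | door | ~open | ~pump) forces open = False.
Set net = True.
  then (~net | ~wind) forces wind = False.
All clauses satisfied.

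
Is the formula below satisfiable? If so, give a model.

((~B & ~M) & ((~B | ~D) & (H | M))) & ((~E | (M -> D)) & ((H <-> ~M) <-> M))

Unsatisfiable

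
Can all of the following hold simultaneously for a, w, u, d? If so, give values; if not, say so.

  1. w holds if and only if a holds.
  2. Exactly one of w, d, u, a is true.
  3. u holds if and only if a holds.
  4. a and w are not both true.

a = False, w = False, u = False, d = True

  (1) w=F, a=F — same ✓
  (2) {w, d, u, a}: 1 true — exactly one ✓
  (3) u=F, a=F — same ✓
  (4) a=F, w=F — not both ✓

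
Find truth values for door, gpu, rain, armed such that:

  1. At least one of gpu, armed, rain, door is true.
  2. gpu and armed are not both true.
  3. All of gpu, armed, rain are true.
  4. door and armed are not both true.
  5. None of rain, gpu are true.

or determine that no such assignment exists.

No satisfying assignment exists.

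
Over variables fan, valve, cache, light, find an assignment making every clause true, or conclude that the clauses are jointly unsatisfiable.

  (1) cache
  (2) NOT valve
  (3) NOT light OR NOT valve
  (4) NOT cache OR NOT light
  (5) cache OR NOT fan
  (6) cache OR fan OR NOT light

Unit clause (cache) forces cache = True.
Unit clause (NOT valve) forces valve = False.
In (NOT cache OR NOT light) only NOT light is left, so light = False.
Set fan = True.
All clauses satisfied.

fan = True, valve = False, cache = True, light = False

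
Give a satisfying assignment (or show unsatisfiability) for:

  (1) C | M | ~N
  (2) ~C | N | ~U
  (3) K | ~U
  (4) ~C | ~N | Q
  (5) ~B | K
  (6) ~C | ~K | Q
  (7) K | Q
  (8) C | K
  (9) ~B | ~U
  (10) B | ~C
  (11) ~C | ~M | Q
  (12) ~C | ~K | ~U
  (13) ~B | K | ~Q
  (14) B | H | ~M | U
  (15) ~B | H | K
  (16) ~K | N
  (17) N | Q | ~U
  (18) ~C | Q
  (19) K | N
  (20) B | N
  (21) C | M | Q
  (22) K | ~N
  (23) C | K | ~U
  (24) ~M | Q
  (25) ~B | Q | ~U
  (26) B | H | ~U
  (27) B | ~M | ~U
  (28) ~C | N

H: True, K: True, U: False, N: True, Q: True, C: False, B: True, M: True

Set H = True.
Try K = False:
  (K | ~U) forces U = False.
  (~B | K) forces B = False.
  (K | Q) forces Q = True.
  (C | K) forces C = True.
  clause (B | ~C) is falsified — backtrack.
So K = True.
  then (~K | N) forces N = True.
Set U = False.
Try Q = False:
  (~C | ~N | Q) forces C = False.
  (C | M | ~N) forces M = True.
  clause (~M | Q) is falsified — backtrack.
So Q = True.
Set C = False.
  then (C | M | ~N) forces M = True.
Set B = True.
All clauses satisfied.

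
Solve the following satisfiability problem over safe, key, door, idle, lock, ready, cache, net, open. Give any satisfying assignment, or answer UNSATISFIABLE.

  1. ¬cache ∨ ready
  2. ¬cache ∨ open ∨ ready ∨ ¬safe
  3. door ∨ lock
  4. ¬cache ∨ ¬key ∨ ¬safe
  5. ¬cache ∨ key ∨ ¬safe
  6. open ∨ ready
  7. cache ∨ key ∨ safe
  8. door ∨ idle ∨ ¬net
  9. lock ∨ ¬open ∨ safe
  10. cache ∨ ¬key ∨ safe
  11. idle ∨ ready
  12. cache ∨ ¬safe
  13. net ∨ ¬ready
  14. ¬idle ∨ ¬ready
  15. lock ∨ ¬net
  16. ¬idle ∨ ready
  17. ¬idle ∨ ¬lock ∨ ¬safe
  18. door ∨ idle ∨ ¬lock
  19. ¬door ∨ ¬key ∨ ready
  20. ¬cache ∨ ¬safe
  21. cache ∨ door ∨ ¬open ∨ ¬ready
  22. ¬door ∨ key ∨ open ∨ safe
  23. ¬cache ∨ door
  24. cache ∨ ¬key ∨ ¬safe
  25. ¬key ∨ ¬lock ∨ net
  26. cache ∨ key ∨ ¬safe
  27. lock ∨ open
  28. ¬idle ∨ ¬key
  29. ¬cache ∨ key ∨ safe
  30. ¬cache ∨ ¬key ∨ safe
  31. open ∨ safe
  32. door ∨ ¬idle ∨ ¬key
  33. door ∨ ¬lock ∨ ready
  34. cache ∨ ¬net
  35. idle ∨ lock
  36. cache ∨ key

Case idle = True:
  (¬idle ∨ ¬ready) forces ready = False.
  Clause (¬idle ∨ ready) is falsified — contradiction.
Case idle = False:
  (idle ∨ ready) forces ready = True.
  (net ∨ ¬ready) forces net = True.
  (door ∨ idle ∨ ¬net) forces door = True.
  (lock ∨ ¬net) forces lock = True.
  (cache ∨ ¬net) forces cache = True.
  (¬cache ∨ ¬safe) forces safe = False.
  (¬cache ∨ key ∨ safe) forces key = True.
  Clause (¬cache ∨ ¬key ∨ safe) is falsified — contradiction.
Both cases fail, so the formula is unsatisfiable.

UNSATISFIABLE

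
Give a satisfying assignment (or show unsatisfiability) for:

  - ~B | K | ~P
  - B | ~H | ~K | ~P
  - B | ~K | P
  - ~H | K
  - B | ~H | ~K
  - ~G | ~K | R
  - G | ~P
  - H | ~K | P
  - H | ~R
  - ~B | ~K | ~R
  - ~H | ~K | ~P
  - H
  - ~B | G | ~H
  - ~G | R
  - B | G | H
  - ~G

Unsatisfiable — no assignment works.

Case G = True:
  Clause (~G) is falsified — contradiction.
Case G = False:
  (G | ~P) forces P = False.
  (H) forces H = True.
  (~H | K) forces K = True.
  (B | ~K | P) forces B = True.
  Clause (~B | G | ~H) is falsified — contradiction.
Both cases fail, so the formula is unsatisfiable.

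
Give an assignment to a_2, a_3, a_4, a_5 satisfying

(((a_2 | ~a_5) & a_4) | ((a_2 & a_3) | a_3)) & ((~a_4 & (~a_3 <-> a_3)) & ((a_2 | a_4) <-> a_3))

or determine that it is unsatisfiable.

The formula is unsatisfiable.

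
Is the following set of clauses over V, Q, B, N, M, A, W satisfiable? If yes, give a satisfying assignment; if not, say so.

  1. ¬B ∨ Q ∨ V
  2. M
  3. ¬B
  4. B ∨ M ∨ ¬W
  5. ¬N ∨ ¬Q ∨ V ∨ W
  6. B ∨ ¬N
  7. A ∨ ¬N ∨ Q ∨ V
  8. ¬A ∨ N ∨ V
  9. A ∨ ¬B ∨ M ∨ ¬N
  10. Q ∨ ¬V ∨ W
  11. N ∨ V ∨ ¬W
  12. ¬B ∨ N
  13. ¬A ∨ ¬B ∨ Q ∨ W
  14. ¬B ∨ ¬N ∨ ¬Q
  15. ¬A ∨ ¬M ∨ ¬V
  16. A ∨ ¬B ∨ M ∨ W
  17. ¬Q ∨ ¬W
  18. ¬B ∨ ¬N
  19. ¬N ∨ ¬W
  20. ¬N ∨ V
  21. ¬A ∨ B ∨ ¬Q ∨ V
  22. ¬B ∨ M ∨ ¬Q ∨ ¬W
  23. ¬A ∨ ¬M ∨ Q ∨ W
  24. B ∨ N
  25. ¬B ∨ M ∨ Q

Case B = True:
  Clause (¬B) is falsified — contradiction.
Case B = False:
  (M) forces M = True.
  (B ∨ ¬N) forces N = False.
  Clause (B ∨ N) is falsified — contradiction.
Both cases fail, so the formula is unsatisfiable.

Unsatisfiable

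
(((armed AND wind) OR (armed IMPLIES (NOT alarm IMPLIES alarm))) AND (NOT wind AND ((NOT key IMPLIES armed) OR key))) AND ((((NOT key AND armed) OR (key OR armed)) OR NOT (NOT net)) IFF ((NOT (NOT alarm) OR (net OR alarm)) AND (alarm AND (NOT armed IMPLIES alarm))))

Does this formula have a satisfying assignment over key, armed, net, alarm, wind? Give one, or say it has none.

key: False, armed: True, net: False, alarm: True, wind: False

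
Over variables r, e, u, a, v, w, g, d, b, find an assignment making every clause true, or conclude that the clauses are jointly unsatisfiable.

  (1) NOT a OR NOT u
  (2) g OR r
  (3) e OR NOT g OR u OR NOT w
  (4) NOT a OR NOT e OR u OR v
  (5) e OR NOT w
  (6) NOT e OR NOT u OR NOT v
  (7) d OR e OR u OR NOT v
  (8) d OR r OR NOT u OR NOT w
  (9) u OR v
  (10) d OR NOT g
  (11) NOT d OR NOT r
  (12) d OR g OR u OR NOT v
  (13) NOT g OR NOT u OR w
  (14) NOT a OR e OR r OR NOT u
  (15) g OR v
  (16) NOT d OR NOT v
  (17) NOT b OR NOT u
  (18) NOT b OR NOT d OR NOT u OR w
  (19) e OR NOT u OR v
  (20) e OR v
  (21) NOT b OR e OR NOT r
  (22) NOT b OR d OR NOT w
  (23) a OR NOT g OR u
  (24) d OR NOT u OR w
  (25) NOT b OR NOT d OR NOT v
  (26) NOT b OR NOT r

Set r = False.
  then (g OR r) forces g = True.
  then (d OR NOT g) forces d = True.
  then (NOT d OR NOT v) forces v = False.
  then (e OR v) forces e = True.
  then (u OR v) forces u = True.
  then (NOT g OR NOT u OR w) forces w = True.
  then (NOT b OR NOT u) forces b = False.
  then (NOT a OR NOT u) forces a = False.
All clauses satisfied.

r = False, e = True, u = True, a = False, v = False, w = True, g = True, d = True, b = False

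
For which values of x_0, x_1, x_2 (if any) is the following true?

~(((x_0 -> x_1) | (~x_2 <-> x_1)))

x_0=T, x_1=F, x_2=F

  ~(((x_0 -> x_1) | (~x_2 <-> x_1))) = True
    (x_0 -> x_1) | (~x_2 <-> x_1) = False
      x_0 -> x_1 = False
      ~x_2 <-> x_1 = False
        ~x_2 = True
The formula evaluates to True.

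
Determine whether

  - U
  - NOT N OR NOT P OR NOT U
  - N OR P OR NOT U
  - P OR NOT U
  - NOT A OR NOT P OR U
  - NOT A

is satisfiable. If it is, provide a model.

A = False, N = False, U = True, P = True

Unit clause (U) forces U = True.
In (P OR NOT U) only P is left, so P = True.
Unit clause (NOT A) forces A = False.
In (NOT N OR NOT P OR NOT U) only NOT N is left, so N = False.
Check each clause:
  (U): U holds.
  (NOT N OR NOT P OR NOT U): NOT N holds.
  (N OR P OR NOT U): P holds.
  (P OR NOT U): P holds.
  (NOT A OR NOT P OR U): NOT A holds.
  (NOT A): NOT A holds.
All clauses satisfied.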